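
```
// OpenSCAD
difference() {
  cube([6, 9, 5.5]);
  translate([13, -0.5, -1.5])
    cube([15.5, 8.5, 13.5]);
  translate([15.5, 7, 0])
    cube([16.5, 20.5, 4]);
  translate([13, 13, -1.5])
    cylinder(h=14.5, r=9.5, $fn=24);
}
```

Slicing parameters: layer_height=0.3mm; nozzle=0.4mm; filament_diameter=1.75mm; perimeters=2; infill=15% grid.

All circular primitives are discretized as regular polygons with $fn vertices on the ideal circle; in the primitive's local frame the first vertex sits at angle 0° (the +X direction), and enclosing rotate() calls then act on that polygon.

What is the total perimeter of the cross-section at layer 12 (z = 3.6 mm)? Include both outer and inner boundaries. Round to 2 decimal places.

28.94 mm

At z = 3.6 mm: the 6×9 cube contributes its full rectangle (perimeter 30.00 mm); the cube at (13, -0.5) (footprint 15.5×8.5) is included at this height (perimeter 48.00 mm); the 16.5×20.5 cube at (15.5, 7) contributes its full rectangle (perimeter 74.00 mm); the r=9.5 cylinder at (13, 13) gives a regular 24-gon of circumradius 9.5 (constant along its height) (perimeter = 2·24·9.500·sin(180°/24) = 59.52 mm); Subtracting the remaining from the first: starting from the 6×9 cube, the 15.5×8.5 cube at (13, -0.5) misses the remaining region (no effect); the 16.5×20.5 cube at (15.5, 7) misses the remaining region (no effect); the r=9.5 cylinder at (13, 13) partially overlaps it — only the 2.02 mm² overlap (of its 280.30 mm²) is removed, clipping the outline — boundary = 28.94 mm. Overall, the cross-section is a single solid region. Total boundary length (outer) = 28.94 mm.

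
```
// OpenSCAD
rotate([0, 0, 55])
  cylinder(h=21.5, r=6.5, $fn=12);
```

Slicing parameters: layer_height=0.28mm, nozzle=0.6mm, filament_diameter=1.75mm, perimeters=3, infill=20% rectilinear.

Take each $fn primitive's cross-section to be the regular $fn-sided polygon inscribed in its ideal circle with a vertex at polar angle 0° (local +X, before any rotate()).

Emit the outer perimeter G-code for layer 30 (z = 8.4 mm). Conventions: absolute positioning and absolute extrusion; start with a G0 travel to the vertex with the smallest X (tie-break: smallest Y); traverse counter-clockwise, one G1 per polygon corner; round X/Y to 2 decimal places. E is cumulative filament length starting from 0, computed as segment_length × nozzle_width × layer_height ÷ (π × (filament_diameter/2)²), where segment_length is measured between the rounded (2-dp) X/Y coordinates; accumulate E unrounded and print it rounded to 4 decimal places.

G0 X-6.48 Y0.57 Z8.40
G1 X-5.89 Y-2.75 E0.2355
G1 X-3.73 Y-5.32 E0.4700
G1 X-0.57 Y-6.48 E0.7051
G1 X2.75 Y-5.89 E0.9406
G1 X5.32 Y-3.73 E1.1751
G1 X6.48 Y-0.57 E1.4102
G1 X5.89 Y2.75 E1.6458
G1 X3.73 Y5.32 E1.8803
G1 X0.57 Y6.48 E2.1154
G1 X-2.75 Y5.89 E2.3509
G1 X-5.32 Y3.73 E2.5854
G1 X-6.48 Y0.57 E2.8205

At z = 8.4 mm: the cylinder: section is a regular 12-gon, circumradius r=6.5; (whole slice rotated 55° about Z — lengths, areas and connectivity unchanged). The outline is a single polygon with 12 vertices. Extrusion per mm of travel: 0.6 × 0.28 / (π × 0.875²) = 0.069846. Accumulating E over each segment gives final E = 2.8205.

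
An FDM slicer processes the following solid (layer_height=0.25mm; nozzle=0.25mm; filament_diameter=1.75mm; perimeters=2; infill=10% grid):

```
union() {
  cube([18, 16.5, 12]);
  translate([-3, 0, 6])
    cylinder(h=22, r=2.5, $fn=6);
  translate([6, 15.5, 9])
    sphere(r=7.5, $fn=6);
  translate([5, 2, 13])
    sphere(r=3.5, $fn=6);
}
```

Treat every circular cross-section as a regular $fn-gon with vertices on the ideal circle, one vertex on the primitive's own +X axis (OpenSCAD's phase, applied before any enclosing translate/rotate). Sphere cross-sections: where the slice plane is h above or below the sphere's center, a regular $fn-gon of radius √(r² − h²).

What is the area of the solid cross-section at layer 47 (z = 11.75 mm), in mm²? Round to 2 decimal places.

367.74 mm²

At z = 11.75 mm: the cube is present — its section is the full 18×16.5 rectangle (area 297.00 mm²); the cylinder at (-3, 0): section is a regular 6-gon, circumradius r=2.5 (area = (6/2)·2.500²·sin(360°/6) = 16.24 mm²); the sphere at (6, 15.5): section is a regular 6-gon, circumradius = √(r²−h²) = √(7.5²−2.75²) = 6.978 (area = (6/2)·6.978²·sin(360°/6) = 126.49 mm²); the sphere at (5, 2): section is a regular 6-gon, circumradius = √(r²−h²) = √(3.5²−1.25²) = 3.269 (area = (6/2)·3.269²·sin(360°/6) = 27.77 mm²); Merging all regions: the regions partially overlap — summed areas 467.50 mm² minus the doubly-counted overlap 99.76 mm² gives 367.74 mm² — area = 367.74 mm². Overall, the cross-section has 2 separate islands. Net area = 367.74 mm².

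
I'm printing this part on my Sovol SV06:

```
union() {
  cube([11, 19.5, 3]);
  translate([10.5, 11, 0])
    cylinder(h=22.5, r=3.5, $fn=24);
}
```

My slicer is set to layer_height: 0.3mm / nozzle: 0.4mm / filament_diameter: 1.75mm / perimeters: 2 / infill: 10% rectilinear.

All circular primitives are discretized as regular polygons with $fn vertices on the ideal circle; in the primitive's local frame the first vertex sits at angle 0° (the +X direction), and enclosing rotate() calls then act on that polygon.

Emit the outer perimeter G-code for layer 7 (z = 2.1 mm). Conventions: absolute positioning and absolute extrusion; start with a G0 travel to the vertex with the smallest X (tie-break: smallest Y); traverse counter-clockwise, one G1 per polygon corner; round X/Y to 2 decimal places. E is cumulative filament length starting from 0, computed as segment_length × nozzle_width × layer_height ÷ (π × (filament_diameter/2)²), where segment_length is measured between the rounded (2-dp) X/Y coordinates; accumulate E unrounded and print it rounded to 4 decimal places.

At z = 2.1 mm: the 11×19.5 cube contributes its full rectangle; the r=3.5 cylinder at (10.5, 11) contributes a regular 24-gon of circumradius 3.5; Taking the union: the regions partially overlap (shared area 22.49 mm²), so overlapping operands fuse into one piece — 1 connected region. The outline is a single polygon with 17 vertices. Extrusion per mm of travel: 0.4 × 0.3 / (π × 0.875²) = 0.049890. Accumulating E over each segment gives final E = 3.1975.

G0 X0.00 Y0.00 Z2.10
G1 X11.00 Y0.00 E0.5488
G1 X11.00 Y7.57 E0.9265
G1 X11.41 Y7.62 E0.9471
G1 X12.25 Y7.97 E0.9925
G1 X12.97 Y8.53 E1.0380
G1 X13.53 Y9.25 E1.0835
G1 X13.88 Y10.09 E1.1289
G1 X14.00 Y11.00 E1.1747
G1 X13.88 Y11.91 E1.2205
G1 X13.53 Y12.75 E1.2659
G1 X12.97 Y13.47 E1.3114
G1 X12.25 Y14.03 E1.3569
G1 X11.41 Y14.38 E1.4023
G1 X11.00 Y14.43 E1.4229
G1 X11.00 Y19.50 E1.6758
G1 X0.00 Y19.50 E2.2246
G1 X0.00 Y0.00 E3.1975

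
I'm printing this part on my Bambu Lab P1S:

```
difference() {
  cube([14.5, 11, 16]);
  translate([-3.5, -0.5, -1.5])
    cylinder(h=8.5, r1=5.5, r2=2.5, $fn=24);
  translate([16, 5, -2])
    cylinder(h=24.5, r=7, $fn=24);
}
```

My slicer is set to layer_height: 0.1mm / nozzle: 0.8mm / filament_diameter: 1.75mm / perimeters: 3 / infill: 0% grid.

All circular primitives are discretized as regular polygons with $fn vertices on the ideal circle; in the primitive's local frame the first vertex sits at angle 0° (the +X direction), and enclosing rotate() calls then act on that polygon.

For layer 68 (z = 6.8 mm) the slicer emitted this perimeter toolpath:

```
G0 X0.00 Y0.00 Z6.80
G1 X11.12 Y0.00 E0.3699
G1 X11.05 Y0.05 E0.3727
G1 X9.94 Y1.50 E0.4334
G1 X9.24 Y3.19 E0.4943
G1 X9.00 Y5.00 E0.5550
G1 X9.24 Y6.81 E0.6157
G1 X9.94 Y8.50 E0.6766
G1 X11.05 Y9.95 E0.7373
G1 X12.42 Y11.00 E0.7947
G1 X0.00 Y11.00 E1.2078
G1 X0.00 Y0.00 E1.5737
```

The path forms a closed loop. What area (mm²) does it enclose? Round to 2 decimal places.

108.74 mm²

Apply the shoelace formula to the sequence of (X, Y) vertices; enclosed area = 108.74 mm².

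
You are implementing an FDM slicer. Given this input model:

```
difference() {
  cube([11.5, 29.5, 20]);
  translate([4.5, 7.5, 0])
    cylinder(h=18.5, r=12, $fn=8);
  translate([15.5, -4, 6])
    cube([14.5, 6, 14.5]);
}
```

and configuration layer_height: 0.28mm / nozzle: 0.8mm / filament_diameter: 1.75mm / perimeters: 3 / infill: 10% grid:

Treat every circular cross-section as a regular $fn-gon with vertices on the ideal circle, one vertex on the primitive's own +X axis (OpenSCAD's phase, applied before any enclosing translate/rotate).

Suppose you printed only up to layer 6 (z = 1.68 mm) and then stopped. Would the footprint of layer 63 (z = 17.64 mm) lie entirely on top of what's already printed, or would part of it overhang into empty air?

entirely on top

Compare the two slices. At z = 1.68: the cube is present — its section is the full 11.5×29.5 rectangle (area 339.25 mm²); the r=12 cylinder at (4.5, 7.5) contributes a regular 8-gon of circumradius 12 (area = (8/2)·12.000²·sin(360°/8) = 407.29 mm²); the cube at (15.5, -4) is absent (z outside [6, 20.5]); After the difference (first − rest): starting from the 11.5×29.5 cube (339.25 mm²), the r=12 cylinder at (4.5, 7.5) partially overlaps it — only the 209.91 mm² overlap (of its 407.29 mm²) is removed, clipping the outline — area = 129.34 mm². At z = 17.64: the cube (footprint 11.5×29.5) is included at this height (area 339.25 mm²); the cylinder at (4.5, 7.5): section is a regular 8-gon, circumradius r=12 (area = (8/2)·12.000²·sin(360°/8) = 407.29 mm²); the cube at (15.5, -4) (footprint 14.5×6) is included at this height (area 87.00 mm²); After the difference (first − rest): starting from the 11.5×29.5 cube (339.25 mm²), the r=12 cylinder at (4.5, 7.5) partially overlaps it — only the 209.91 mm² overlap (of its 407.29 mm²) is removed, clipping the outline; the 14.5×6 cube at (15.5, -4) misses the remaining region (no effect) — area = 129.34 mm². Checking containment: the cross-section at z = 17.64 is a subset of the cross-section at z = 1.68.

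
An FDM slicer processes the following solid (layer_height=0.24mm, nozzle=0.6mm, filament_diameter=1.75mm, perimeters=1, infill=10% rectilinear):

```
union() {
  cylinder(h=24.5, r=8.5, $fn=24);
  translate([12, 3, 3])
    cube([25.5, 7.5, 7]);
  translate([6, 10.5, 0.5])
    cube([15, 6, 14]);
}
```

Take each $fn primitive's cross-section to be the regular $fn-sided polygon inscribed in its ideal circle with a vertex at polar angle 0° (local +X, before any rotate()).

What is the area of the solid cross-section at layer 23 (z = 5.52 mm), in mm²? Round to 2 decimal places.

505.65 mm²

At z = 5.52 mm: the r=8.5 cylinder contributes a regular 24-gon of circumradius 8.5 (area = (24/2)·8.500²·sin(360°/24) = 224.40 mm²); the cube at (12, 3) (footprint 25.5×7.5) is included at this height (area 191.25 mm²); the cube at (6, 10.5) is present — its section is the full 15×6 rectangle (area 90.00 mm²); Combining (union): the 3 present regions share edge segments without overlapping in area, so areas simply add but the touching pieces fuse into one outline (the shared edge portions become interior and drop out of the boundary) — area = 505.65 mm². Overall, the cross-section has 2 separate islands. Net area = 505.65 mm².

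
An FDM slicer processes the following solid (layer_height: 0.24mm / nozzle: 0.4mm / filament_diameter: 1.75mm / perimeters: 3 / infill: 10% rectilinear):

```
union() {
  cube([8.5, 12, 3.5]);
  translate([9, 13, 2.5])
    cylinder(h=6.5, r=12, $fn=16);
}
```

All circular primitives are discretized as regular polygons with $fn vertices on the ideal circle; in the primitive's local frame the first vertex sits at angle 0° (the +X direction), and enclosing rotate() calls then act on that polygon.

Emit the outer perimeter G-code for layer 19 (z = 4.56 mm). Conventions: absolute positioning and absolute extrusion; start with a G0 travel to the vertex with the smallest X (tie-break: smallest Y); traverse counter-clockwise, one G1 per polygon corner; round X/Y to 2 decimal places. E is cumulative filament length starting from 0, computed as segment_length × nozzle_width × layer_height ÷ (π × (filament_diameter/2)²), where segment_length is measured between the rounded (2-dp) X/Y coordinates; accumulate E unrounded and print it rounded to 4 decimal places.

At z = 4.56 mm: the cube is not intersected at this z (z outside [0, 3.5]); the r=12 cylinder at (9, 13) gives a regular 16-gon of circumradius 12 (constant along its height); Merging all regions: only the r=12 cylinder at (9, 13) is present, so the union is just that shape — 1 connected region. The outline is a single polygon with 16 vertices. Extrusion per mm of travel: 0.4 × 0.24 / (π × 0.875²) = 0.039912. Accumulating E over each segment gives final E = 2.9907.

G0 X-3.00 Y13.00 Z4.56
G1 X-2.09 Y8.41 E0.1868
G1 X0.51 Y4.51 E0.3738
G1 X4.41 Y1.91 E0.5609
G1 X9.00 Y1.00 E0.7477
G1 X13.59 Y1.91 E0.9344
G1 X17.49 Y4.51 E1.1215
G1 X20.09 Y8.41 E1.3086
G1 X21.00 Y13.00 E1.4954
G1 X20.09 Y17.59 E1.6821
G1 X17.49 Y21.49 E1.8692
G1 X13.59 Y24.09 E2.0563
G1 X9.00 Y25.00 E2.2430
G1 X4.41 Y24.09 E2.4298
G1 X0.51 Y21.49 E2.6169
G1 X-2.09 Y17.59 E2.8040
G1 X-3.00 Y13.00 E2.9907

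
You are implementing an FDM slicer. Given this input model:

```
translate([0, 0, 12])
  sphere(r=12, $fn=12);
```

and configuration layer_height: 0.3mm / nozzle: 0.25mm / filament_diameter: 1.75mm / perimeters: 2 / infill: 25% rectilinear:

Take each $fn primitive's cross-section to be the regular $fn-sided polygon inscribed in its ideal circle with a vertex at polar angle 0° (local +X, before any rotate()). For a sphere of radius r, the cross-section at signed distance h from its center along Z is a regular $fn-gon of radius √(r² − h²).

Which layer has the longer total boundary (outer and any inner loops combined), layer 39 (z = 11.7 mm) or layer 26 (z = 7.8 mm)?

Layer 39 (z = 11.7): the r=12 sphere contributes a regular 12-gon of circumradius √(12²−0.3²) = 11.996 (perimeter = 2·12·11.996·sin(180°/12) = 74.52 mm). So its perimeter = 74.52 mm. Layer 26 (z = 7.8): the sphere: section is a regular 12-gon, circumradius = √(r²−h²) = √(12²−4.2²) = 11.241 (perimeter = 2·12·11.241·sin(180°/12) = 69.83 mm). So its perimeter = 69.83 mm. Layer 39 is larger (74.52 vs 69.83 mm).

layer 39 (z = 11.7 mm)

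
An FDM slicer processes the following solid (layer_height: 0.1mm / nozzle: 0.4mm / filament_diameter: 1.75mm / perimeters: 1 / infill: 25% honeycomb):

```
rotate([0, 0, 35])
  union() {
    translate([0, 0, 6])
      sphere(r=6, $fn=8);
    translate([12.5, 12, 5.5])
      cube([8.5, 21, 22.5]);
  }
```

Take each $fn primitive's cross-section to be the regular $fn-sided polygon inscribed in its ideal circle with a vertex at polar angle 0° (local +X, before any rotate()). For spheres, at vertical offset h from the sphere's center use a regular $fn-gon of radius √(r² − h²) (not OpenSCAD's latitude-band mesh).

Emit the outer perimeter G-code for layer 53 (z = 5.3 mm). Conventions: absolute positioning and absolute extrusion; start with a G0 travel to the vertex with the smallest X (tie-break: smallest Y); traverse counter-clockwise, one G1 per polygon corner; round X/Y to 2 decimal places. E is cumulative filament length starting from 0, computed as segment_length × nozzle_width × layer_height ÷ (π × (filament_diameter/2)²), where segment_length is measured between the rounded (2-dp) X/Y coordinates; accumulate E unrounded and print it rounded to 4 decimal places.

At z = 5.3 mm: the r=6 sphere contributes a regular 8-gon of circumradius √(6²−0.7²) = 5.959; the cube at (12.5, 12) is not intersected at this z (z outside [5.5, 28]); Combining (union): only the r=6 sphere is present, so the union is just that shape — 1 connected region; (whole slice rotated 35° about Z — lengths, areas and connectivity unchanged). The outline is a single polygon with 8 vertices. Extrusion per mm of travel: 0.4 × 0.1 / (π × 0.875²) = 0.016630. Accumulating E over each segment gives final E = 0.6068.

G0 X-5.87 Y1.03 Z5.30
G1 X-4.88 Y-3.42 E0.0758
G1 X-1.03 Y-5.87 E0.1517
G1 X3.42 Y-4.88 E0.2275
G1 X5.87 Y-1.03 E0.3034
G1 X4.88 Y3.42 E0.3792
G1 X1.03 Y5.87 E0.4551
G1 X-3.42 Y4.88 E0.5309
G1 X-5.87 Y1.03 E0.6068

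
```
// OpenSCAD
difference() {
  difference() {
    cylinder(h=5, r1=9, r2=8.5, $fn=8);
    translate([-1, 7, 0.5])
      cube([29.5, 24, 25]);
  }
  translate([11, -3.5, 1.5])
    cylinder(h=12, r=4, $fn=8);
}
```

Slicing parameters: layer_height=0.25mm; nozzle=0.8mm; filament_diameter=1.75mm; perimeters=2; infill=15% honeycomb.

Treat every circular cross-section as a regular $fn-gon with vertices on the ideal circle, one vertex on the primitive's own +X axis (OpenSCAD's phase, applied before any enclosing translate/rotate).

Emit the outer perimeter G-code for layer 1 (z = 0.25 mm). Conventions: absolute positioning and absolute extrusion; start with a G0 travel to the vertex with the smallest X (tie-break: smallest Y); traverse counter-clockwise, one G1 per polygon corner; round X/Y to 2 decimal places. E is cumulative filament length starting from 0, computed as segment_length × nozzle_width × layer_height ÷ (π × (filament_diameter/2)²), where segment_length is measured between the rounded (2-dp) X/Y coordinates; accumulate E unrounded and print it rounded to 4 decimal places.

G0 X-8.97 Y0.00 Z0.25
G1 X-6.35 Y-6.35 E0.5712
G1 X0.00 Y-8.97 E1.1424
G1 X6.35 Y-6.35 E1.7135
G1 X8.97 Y0.00 E2.2847
G1 X6.35 Y6.35 E2.8559
G1 X0.00 Y8.97 E3.4271
G1 X-6.35 Y6.35 E3.9983
G1 X-8.97 Y0.00 E4.5695

At z = 0.25 mm: the cone: at t=0.050 of its height the radius interpolates to r₁+(r₂−r₁)t = 8.975, giving a regular 8-gon of that circumradius; the cube at (-1, 7) is absent (z outside [0.5, 25.5]); Subtracting the remaining from the first: none of the subtracted shapes is present at this height, so the cone is unchanged — 1 connected region; the cylinder at (11, -3.5) is not intersected at this z (z outside [1.5, 13.5]); Taking the first minus the rest: none of the subtracted shapes is present at this height, so the result so far is unchanged — 1 connected region. The outline is a single polygon with 8 vertices. Extrusion per mm of travel: 0.8 × 0.25 / (π × 0.875²) = 0.083150. Accumulating E over each segment gives final E = 4.5695.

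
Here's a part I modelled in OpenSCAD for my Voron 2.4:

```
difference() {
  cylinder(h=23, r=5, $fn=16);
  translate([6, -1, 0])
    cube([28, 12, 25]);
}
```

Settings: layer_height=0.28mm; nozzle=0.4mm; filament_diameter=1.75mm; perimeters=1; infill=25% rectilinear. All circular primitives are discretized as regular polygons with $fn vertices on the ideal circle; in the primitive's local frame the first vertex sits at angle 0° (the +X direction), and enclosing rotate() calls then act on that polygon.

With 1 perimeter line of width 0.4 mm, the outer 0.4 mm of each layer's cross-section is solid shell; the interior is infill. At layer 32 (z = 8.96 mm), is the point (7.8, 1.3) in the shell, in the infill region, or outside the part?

outside

At z = 8.96 mm: the r=5 cylinder gives a regular 16-gon of circumradius 5 (constant along its height); the 28×12 cube at (6, -1) contributes its full rectangle; After the difference (first − rest): starting from the r=5 cylinder, the 28×12 cube at (6, -1) misses the remaining region (no effect) — 1 connected region. Overall, the cross-section is a single solid region. The nearest boundary edge runs (4.62, 1.91)→(5.00, 0.00); distance from the point to it = 3.00 mm. The point is not inside any of the regions above, so it lies outside the cross-section (3.00 mm from the nearest boundary).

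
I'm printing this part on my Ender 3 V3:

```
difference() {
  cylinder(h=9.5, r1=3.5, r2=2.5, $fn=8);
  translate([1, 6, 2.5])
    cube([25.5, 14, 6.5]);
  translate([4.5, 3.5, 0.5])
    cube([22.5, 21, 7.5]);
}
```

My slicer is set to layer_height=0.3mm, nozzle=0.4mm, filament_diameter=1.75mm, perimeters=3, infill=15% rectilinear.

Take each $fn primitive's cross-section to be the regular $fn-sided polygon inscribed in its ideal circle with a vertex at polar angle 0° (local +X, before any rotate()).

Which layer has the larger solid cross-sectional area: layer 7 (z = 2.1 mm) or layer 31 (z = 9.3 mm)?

Layer 7 (z = 2.1): the cone: at t=0.221 of its height the radius interpolates to r₁+(r₂−r₁)t = 3.279, giving a regular 8-gon of that circumradius (area = (8/2)·3.279²·sin(360°/8) = 30.41 mm²); the cube at (1, 6) does not reach this height (z outside [2.5, 9]); the cube at (4.5, 3.5) is present — its section is the full 22.5×21 rectangle (area 472.50 mm²); Taking the first minus the rest: starting from the cone (30.41 mm²), the 22.5×21 cube at (4.5, 3.5) misses the remaining region (no effect) — area = 30.41 mm². So its area = 30.41 mm². Layer 31 (z = 9.3): the cone (r1=3.5→r2=2.5) has section circumradius 2.521 here — a regular 8-gon (area = (8/2)·2.521²·sin(360°/8) = 17.98 mm²); the cube at (1, 6) is absent (z outside [2.5, 9]); the cube at (4.5, 3.5) does not reach this height (z outside [0.5, 8]); After the difference (first − rest): none of the subtracted shapes is present at this height, so the cone is unchanged — area = 17.98 mm². So its area = 17.98 mm². Layer 7 is larger (30.41 vs 17.98 mm²).

layer 7 (z = 2.1 mm)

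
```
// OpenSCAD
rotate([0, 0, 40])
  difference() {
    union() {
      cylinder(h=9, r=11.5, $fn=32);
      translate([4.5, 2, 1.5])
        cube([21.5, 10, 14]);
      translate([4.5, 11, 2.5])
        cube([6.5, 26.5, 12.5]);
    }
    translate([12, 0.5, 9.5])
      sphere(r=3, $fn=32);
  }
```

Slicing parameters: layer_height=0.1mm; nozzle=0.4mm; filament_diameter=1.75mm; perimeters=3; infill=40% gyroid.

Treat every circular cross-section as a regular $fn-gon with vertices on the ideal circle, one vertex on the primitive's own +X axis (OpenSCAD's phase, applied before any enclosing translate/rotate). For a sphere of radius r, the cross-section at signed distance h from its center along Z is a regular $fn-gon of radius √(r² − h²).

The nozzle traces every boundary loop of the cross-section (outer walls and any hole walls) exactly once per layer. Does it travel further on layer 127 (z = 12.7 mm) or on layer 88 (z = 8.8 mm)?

Layer 127 (z = 12.7): the cylinder is absent (z outside [0, 9]); the cube at (4.5, 2) is present — its section is the full 21.5×10 rectangle (perimeter 63.00 mm); the cube at (4.5, 11) (footprint 6.5×26.5) is included at this height (perimeter 66.00 mm); Combining (union): the regions partially overlap (shared area 6.50 mm²), so the edge portions inside another operand are dropped and the merged outline is re-measured after clipping — boundary = 114.00 mm; the sphere at (12, 0.5) is absent (|z−center|=3.200 > r=3); Taking the first minus the rest: none of the subtracted shapes is present at this height, so that combined region is unchanged — boundary = 114.00 mm; (rotated 40° about Z; rotation is an isometry so areas/perimeters/island counts are preserved). So its perimeter = 114.00 mm. Layer 88 (z = 8.8): the cylinder: section is a regular 32-gon, circumradius r=11.5 (perimeter = 2·32·11.500·sin(180°/32) = 72.14 mm); the 21.5×10 cube at (4.5, 2) contributes its full rectangle (perimeter 63.00 mm); the 6.5×26.5 cube at (4.5, 11) contributes its full rectangle (perimeter 66.00 mm); Taking the union: the regions partially overlap (shared area 45.67 mm²), so the edge portions inside another operand are dropped and the merged outline is re-measured after clipping — boundary = 159.36 mm; the r=3 sphere at (12, 0.5) slices to a regular 32-gon of circumradius 2.917 (√(r²−h²) with h=0.7 from center) (perimeter = 2·32·2.917·sin(180°/32) = 18.30 mm); Taking the first minus the rest: starting from that combined region, the r=3 sphere at (12, 0.5) partially overlaps it — only the 13.10 mm² overlap (of its 26.56 mm²) is removed, clipping the outline — boundary = 163.24 mm; (rotated 40° about Z; rotation is an isometry so areas/perimeters/island counts are preserved). So its perimeter = 163.24 mm. Layer 88 is larger (163.24 vs 114.00 mm).

layer 88 (z = 8.8 mm)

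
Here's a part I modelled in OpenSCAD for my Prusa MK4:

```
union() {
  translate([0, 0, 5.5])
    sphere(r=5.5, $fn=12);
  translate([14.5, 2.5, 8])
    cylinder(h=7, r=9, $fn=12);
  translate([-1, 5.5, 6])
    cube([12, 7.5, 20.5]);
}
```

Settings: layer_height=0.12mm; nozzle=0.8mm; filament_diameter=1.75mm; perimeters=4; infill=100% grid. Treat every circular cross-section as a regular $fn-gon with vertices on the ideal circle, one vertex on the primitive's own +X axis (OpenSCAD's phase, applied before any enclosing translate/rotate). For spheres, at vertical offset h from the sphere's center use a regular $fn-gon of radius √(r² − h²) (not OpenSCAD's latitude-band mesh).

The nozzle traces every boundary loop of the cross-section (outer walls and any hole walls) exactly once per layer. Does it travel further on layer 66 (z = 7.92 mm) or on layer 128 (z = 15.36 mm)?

Layer 66 (z = 7.92): the r=5.5 sphere contributes a regular 12-gon of circumradius √(5.5²−2.42²) = 4.939 (perimeter = 2·12·4.939·sin(180°/12) = 30.68 mm); the cylinder at (14.5, 2.5) does not reach this height (z outside [8, 15]); the cube at (-1, 5.5) (footprint 12×7.5) is included at this height (perimeter 39.00 mm); Merging all regions: the 2 present regions are separate (no shared area or edge), so areas and boundary lengths simply add and each stays a separate island — boundary = 69.68 mm. So its perimeter = 69.68 mm. Layer 128 (z = 15.36): the sphere is not intersected at this z (|z−center|=9.860 > r=5.5); the cylinder at (14.5, 2.5) is absent (z outside [8, 15]); the cube at (-1, 5.5) is present — its section is the full 12×7.5 rectangle (perimeter 39.00 mm); Combining (union): only the 12×7.5 cube at (-1, 5.5) is present, so the union is just that shape — boundary = 39.00 mm. So its perimeter = 39.00 mm. Layer 66 is larger (69.68 vs 39.00 mm).

layer 66 (z = 7.92 mm)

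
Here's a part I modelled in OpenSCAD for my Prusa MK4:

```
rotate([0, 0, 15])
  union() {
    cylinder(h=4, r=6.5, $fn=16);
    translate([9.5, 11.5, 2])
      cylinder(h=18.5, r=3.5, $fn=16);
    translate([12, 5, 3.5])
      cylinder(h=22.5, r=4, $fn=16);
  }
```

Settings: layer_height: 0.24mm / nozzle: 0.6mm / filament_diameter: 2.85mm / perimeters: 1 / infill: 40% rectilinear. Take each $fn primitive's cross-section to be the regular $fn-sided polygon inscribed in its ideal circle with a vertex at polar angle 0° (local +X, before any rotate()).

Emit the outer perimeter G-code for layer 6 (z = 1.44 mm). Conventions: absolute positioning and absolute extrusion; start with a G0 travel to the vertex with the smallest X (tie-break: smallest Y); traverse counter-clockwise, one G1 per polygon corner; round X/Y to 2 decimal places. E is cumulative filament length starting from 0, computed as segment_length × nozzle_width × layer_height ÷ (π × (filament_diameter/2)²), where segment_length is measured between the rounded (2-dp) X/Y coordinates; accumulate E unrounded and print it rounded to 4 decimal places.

G0 X-6.44 Y0.85 Z1.44
G1 X-6.28 Y-1.68 E0.0572
G1 X-5.16 Y-3.96 E0.1146
G1 X-3.25 Y-5.63 E0.1718
G1 X-0.85 Y-6.44 E0.2290
G1 X1.68 Y-6.28 E0.2862
G1 X3.96 Y-5.16 E0.3436
G1 X5.63 Y-3.25 E0.4008
G1 X6.44 Y-0.85 E0.4580
G1 X6.28 Y1.68 E0.5152
G1 X5.16 Y3.96 E0.5726
G1 X3.25 Y5.63 E0.6299
G1 X0.85 Y6.44 E0.6870
G1 X-1.68 Y6.28 E0.7443
G1 X-3.96 Y5.16 E0.8016
G1 X-5.63 Y3.25 E0.8589
G1 X-6.44 Y0.85 E0.9160

At z = 1.44 mm: the r=6.5 cylinder contributes a regular 16-gon of circumradius 6.5; the cylinder at (9.5, 11.5) does not reach this height (z outside [2, 20.5]); the cylinder at (12, 5) is absent (z outside [3.5, 26]); Taking the union: only the r=6.5 cylinder is present, so the union is just that shape — 1 connected region; (whole slice rotated 15° about Z — lengths, areas and connectivity unchanged). The outline is a single polygon with 16 vertices. Extrusion per mm of travel: 0.6 × 0.24 / (π × 1.425²) = 0.022573. Accumulating E over each segment gives final E = 0.9160.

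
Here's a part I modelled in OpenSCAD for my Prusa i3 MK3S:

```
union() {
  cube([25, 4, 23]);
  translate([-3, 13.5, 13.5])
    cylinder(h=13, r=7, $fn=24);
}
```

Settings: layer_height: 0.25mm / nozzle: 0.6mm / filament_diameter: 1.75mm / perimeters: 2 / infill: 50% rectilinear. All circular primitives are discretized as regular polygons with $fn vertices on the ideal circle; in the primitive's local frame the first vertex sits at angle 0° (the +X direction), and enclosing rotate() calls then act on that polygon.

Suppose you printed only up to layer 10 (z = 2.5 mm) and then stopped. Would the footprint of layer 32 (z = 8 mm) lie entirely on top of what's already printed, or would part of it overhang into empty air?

entirely on top

Compare the two slices. At z = 2.5: the 25×4 cube contributes its full rectangle (area 100.00 mm²); the cylinder at (-3, 13.5) is absent (z outside [13.5, 26.5]); Taking the union: only the 25×4 cube is present, so the union is just that shape — area = 100.00 mm². At z = 8: the 25×4 cube contributes its full rectangle (area 100.00 mm²); the cylinder at (-3, 13.5) does not reach this height (z outside [13.5, 26.5]); Combining (union): only the 25×4 cube is present, so the union is just that shape — area = 100.00 mm². Checking containment: the cross-section at z = 8 is a subset of the cross-section at z = 2.5.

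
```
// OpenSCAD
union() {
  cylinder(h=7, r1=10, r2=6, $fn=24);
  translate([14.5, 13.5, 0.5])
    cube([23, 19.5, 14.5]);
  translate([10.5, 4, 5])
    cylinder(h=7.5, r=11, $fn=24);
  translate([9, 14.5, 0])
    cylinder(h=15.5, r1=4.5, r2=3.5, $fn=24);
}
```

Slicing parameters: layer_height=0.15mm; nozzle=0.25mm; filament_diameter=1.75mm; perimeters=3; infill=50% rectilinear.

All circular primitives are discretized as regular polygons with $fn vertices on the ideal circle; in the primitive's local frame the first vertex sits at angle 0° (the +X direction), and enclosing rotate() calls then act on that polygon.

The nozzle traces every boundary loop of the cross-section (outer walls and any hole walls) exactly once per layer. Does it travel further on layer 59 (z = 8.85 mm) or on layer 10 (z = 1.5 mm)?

Layer 59 (z = 8.85): the cone is absent (z outside [0, 7]); the cube at (14.5, 13.5) (footprint 23×19.5) is included at this height (perimeter 85.00 mm); the r=11 cylinder at (10.5, 4) gives a regular 24-gon of circumradius 11 (constant along its height) (perimeter = 2·24·11.000·sin(180°/24) = 68.92 mm); the cone at (9, 14.5): at t=0.571 of its height the radius interpolates to r₁+(r₂−r₁)t = 3.929, giving a regular 24-gon of that circumradius (perimeter = 2·24·3.929·sin(180°/24) = 24.62 mm); Taking the union: the regions partially overlap (shared area 25.19 mm²), so the edge portions inside another operand are dropped and the merged outline is re-measured after clipping — boundary = 155.13 mm. So its perimeter = 155.13 mm. Layer 10 (z = 1.5): the cone contributes a regular 24-gon of circumradius 9.143 (interpolated between r1=10 and r2=6 at t=0.214) (perimeter = 2·24·9.143·sin(180°/24) = 57.28 mm); the cube at (14.5, 13.5) (footprint 23×19.5) is included at this height (perimeter 85.00 mm); the cylinder at (10.5, 4) does not reach this height (z outside [5, 12.5]); the cone at (9, 14.5) (r1=4.5→r2=3.5) has section circumradius 4.403 here — a regular 24-gon (perimeter = 2·24·4.403·sin(180°/24) = 27.59 mm); Taking the union: the 3 present regions are separate (no shared area or edge), so areas and boundary lengths simply add and each stays a separate island — boundary = 169.87 mm. So its perimeter = 169.87 mm. Layer 10 is larger (169.87 vs 155.13 mm).

layer 10 (z = 1.5 mm)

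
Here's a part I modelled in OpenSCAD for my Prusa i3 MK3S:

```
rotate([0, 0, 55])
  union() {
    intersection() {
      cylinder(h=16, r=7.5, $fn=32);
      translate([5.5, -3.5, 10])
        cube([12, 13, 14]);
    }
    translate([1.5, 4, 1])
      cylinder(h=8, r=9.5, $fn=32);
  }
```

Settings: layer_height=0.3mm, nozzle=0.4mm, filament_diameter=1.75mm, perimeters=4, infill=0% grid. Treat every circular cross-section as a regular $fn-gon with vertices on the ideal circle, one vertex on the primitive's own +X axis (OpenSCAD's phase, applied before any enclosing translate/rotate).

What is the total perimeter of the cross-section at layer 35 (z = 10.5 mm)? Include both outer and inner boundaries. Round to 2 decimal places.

At z = 10.5 mm: the r=7.5 cylinder contributes a regular 32-gon of circumradius 7.5 (perimeter = 2·32·7.500·sin(180°/32) = 47.05 mm); the cube at (5.5, -3.5) is present — its section is the full 12×13 rectangle (perimeter 50.00 mm); After intersecting: the 12×13 cube at (5.5, -3.5) partially overlaps the r=7.5 cylinder; clipping to the common part keeps 12.79 mm² — boundary = 18.88 mm; the cylinder at (1.5, 4) is not intersected at this z (z outside [1, 9]); Merging all regions: only the result so far is present, so the union is just that shape — boundary = 18.88 mm; (rotated 55° about Z; rotation is an isometry so areas/perimeters/island counts are preserved). Overall, the cross-section is a single solid region. Total boundary length (outer) = 18.88 mm.

18.88 mm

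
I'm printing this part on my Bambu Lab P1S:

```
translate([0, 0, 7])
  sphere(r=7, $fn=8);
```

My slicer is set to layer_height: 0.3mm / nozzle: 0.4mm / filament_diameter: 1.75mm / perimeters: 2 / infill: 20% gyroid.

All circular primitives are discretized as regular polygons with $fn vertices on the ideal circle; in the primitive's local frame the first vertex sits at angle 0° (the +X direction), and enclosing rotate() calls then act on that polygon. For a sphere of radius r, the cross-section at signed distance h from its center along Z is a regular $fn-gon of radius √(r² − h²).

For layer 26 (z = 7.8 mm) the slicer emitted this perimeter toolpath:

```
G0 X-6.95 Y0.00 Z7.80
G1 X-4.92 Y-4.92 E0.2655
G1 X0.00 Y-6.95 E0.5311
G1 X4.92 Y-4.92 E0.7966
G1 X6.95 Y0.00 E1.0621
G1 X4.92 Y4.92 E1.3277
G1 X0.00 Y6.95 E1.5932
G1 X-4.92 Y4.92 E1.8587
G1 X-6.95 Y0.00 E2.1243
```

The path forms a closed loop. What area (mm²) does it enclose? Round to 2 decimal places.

Apply the shoelace formula to the sequence of (X, Y) vertices; enclosed area = 136.78 mm².

136.78 mm²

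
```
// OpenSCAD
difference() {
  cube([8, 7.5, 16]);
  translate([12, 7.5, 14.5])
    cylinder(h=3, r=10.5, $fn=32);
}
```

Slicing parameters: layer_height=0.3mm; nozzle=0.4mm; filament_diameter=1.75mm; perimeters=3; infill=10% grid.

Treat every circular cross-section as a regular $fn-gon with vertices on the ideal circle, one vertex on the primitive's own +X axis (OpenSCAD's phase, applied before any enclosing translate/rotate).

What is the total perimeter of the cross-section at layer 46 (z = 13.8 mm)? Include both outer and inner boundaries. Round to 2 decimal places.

31.00 mm

At z = 13.8 mm: the cube is present — its section is the full 8×7.5 rectangle (perimeter 31.00 mm); the cylinder at (12, 7.5) is not intersected at this z (z outside [14.5, 17.5]); After the difference (first − rest): none of the subtracted shapes is present at this height, so the 8×7.5 cube is unchanged — boundary = 31.00 mm. Overall, the cross-section is a single solid region. Total boundary length (outer) = 31.00 mm.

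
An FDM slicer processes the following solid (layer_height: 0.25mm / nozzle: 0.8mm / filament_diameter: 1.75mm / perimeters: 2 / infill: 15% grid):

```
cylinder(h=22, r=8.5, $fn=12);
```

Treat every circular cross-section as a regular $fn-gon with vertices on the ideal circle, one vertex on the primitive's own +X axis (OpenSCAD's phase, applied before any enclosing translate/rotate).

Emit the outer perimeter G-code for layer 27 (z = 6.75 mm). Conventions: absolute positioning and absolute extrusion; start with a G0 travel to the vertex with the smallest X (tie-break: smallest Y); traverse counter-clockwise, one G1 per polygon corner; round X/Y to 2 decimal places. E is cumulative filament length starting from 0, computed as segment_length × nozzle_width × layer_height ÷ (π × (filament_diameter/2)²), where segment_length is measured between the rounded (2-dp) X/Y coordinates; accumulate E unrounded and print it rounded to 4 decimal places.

At z = 6.75 mm: the r=8.5 cylinder gives a regular 12-gon of circumradius 8.5 (constant along its height). The outline is a single polygon with 12 vertices. Extrusion per mm of travel: 0.8 × 0.25 / (π × 0.875²) = 0.083150. Accumulating E over each segment gives final E = 4.3899.

G0 X-8.50 Y0.00 Z6.75
G1 X-7.36 Y-4.25 E0.3659
G1 X-4.25 Y-7.36 E0.7316
G1 X0.00 Y-8.50 E1.0975
G1 X4.25 Y-7.36 E1.4634
G1 X7.36 Y-4.25 E1.8291
G1 X8.50 Y0.00 E2.1949
G1 X7.36 Y4.25 E2.5608
G1 X4.25 Y7.36 E2.9265
G1 X0.00 Y8.50 E3.2924
G1 X-4.25 Y7.36 E3.6583
G1 X-7.36 Y4.25 E4.0240
G1 X-8.50 Y0.00 E4.3899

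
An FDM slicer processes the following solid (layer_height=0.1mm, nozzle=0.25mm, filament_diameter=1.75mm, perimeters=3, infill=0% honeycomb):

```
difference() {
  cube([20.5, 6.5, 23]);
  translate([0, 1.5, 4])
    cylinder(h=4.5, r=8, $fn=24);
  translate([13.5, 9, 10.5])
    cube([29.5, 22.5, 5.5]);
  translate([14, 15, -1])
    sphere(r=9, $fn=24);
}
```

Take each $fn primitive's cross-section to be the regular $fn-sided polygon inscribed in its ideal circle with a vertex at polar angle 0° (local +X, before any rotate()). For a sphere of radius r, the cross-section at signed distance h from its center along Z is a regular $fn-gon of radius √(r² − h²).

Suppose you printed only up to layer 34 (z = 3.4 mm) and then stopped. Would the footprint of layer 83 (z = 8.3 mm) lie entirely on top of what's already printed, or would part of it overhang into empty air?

Compare the two slices. At z = 3.4: the 20.5×6.5 cube contributes its full rectangle (area 133.25 mm²); the cylinder at (0, 1.5) is absent (z outside [4, 8.5]); the cube at (13.5, 9) does not reach this height (z outside [10.5, 16]); the r=9 sphere at (14, 15) slices to a regular 24-gon of circumradius 7.851 (√(r²−h²) with h=4.4 from center) (area = (24/2)·7.851²·sin(360°/24) = 191.44 mm²); After the difference (first − rest): starting from the 20.5×6.5 cube (133.25 mm²), the r=9 sphere at (14, 15) misses the remaining region (no effect) — area = 133.25 mm². At z = 8.3: the cube (footprint 20.5×6.5) is included at this height (area 133.25 mm²); the cylinder at (0, 1.5): section is a regular 24-gon, circumradius r=8 (area = (24/2)·8.000²·sin(360°/24) = 198.77 mm²); the cube at (13.5, 9) is not intersected at this z (z outside [10.5, 16]); the sphere at (14, 15) does not reach this height (|z−center|=9.300 > r=9); Subtracting the remaining from the first: starting from the 20.5×6.5 cube (133.25 mm²), the r=8 cylinder at (0, 1.5) partially overlaps it — only the 48.82 mm² overlap (of its 198.77 mm²) is removed, clipping the outline — area = 84.43 mm². Checking containment: the cross-section at z = 8.3 is a subset of the cross-section at z = 3.4.

entirely on top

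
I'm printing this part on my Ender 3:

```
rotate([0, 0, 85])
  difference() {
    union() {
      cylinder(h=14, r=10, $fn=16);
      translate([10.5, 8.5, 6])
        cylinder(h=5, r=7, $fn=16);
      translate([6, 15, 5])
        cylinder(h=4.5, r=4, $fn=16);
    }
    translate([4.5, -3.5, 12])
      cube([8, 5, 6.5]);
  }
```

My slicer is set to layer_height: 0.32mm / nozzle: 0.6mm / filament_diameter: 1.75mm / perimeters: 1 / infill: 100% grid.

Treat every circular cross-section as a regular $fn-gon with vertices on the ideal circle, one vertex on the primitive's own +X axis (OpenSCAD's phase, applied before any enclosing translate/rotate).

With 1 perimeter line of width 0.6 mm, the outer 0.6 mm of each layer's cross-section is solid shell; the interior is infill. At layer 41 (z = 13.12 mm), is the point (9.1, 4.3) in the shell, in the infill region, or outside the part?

outside

At z = 13.12 mm: the cylinder: section is a regular 16-gon, circumradius r=10; the cylinder at (10.5, 8.5) is absent (z outside [6, 11]); the cylinder at (6, 15) does not reach this height (z outside [5, 9.5]); Taking the union: only the r=10 cylinder is present, so the union is just that shape — 1 connected region; the cube at (4.5, -3.5) is present — its section is the full 8×5 rectangle; Subtracting the remaining from the first: starting from the result so far, the 8×5 cube at (4.5, -3.5) partially overlaps it — only the 26.06 mm² overlap (of its 40.00 mm²) is removed, clipping the outline — 1 connected region; (rotated 85° about Z; rotation is an isometry so areas/perimeters/island counts are preserved). Overall, the cross-section is a single solid region. Undo the 85° rotation: the query point maps to (5.077, -8.691) in the un-rotated model frame. The nearest boundary edge runs (7.07, -7.07)→(3.83, -9.24); distance from the point to it = 0.24 mm. The point is not inside any of the regions above, so it lies outside the cross-section (0.24 mm from the nearest boundary).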